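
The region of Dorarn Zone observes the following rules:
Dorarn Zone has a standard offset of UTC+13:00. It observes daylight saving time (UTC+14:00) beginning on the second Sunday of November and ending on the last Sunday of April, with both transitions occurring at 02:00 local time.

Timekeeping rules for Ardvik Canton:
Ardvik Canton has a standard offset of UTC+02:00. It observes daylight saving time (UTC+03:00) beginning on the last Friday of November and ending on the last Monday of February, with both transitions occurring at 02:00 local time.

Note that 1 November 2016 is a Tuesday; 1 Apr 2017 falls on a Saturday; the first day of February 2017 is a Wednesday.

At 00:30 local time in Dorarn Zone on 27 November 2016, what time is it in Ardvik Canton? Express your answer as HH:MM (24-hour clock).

1 November 2016 is a Tuesday, so the first Sunday is November 6 and the second is November 13.
1 April 2017 is a Saturday, so Sundays fall on 2, 9, 16, 23, 30; the last is April 30.
Daylight saving runs 13 November 2016 – 30 April 2017; 27 November 2016 is inside that window, so Dorarn Zone is at UTC+14:00.
00:30 Dorarn Zone − 14h = 10:30 UTC (rolling into the previous day, 26 November 2016).
1 November 2016 is a Tuesday, so Fridays fall on 4, 11, 18, 25; the last is November 25.
1 February 2017 is a Wednesday, so Mondays fall on 6, 13, 20, 27; the last is February 27.
At the standard offset (UTC+02:00), 10:30 UTC + 2h = 12:30 Ardvik Canton standard time.
Daylight saving runs 25 November 2016 – 27 February 2017; the standard-time date in Ardvik Canton, 26 November 2016, is inside that window, so Ardvik Canton is at UTC+03:00.
10:30 UTC + 3h = 13:30 Ardvik Canton.

13:30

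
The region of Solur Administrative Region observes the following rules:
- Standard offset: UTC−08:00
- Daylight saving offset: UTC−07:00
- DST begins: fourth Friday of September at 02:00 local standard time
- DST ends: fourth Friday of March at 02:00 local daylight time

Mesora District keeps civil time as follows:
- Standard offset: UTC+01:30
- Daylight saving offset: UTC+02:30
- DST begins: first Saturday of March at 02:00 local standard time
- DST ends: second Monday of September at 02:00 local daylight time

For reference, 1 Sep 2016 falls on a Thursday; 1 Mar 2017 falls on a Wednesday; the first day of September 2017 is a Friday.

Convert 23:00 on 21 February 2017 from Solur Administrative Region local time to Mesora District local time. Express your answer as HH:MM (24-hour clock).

07:30

1 September 2016 is a Thursday, so the first Friday is September 2 and the fourth is September 23.
1 March 2017 is a Wednesday, so the first Friday is March 3 and the fourth is March 24.
Daylight saving runs 23 September 2016 – 24 March 2017; 21 February 2017 is inside that window, so Solur Administrative Region is at UTC−07:00.
23:00 Solur Administrative Region + 7h = 06:00 UTC (rolling into the next day, 22 February 2017).
1 March 2017 is a Wednesday, so the first Saturday is March 4.
1 September 2017 is a Friday, so the first Monday is September 4 and the second is September 11.
At the standard offset (UTC+01:30), 06:00 UTC + 1h30m = 07:30 Mesora District standard time.
The standard-time date in Mesora District, 22 February 2017, does not fall between 4 March and 11 September, so daylight saving is not in effect and Mesora District is at UTC+01:30.
06:00 UTC + 1h30m = 07:30 Mesora District.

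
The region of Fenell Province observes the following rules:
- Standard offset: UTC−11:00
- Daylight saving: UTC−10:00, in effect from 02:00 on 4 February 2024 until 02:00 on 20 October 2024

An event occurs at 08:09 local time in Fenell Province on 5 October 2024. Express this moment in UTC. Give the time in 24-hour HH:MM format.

5 October 2024 lies within the daylight-saving period (4 February – 20 October), so Fenell Province is on daylight time, UTC−10:00.
08:09 local + 10h = 18:09 UTC.

18:09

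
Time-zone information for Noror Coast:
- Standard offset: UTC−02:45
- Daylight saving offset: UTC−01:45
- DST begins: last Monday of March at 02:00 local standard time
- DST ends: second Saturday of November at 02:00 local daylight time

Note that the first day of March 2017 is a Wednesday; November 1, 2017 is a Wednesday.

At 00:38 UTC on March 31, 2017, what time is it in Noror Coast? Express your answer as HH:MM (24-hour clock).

1 March 2017 is a Wednesday, so Mondays fall on 6, 13, 20, 27; the last is March 27.
1 November 2017 is a Wednesday, so the first Saturday is November 4 and the second is November 11.
At the standard offset (UTC−02:45), 00:38 UTC − 2h45m = 21:53 Noror Coast standard time (rolling into the previous day, 30 March 2017).
The standard-time date in Noror Coast, March 30, 2017, falls between 27 March and 11 November, so daylight saving is in effect and Noror Coast is at UTC−01:45.
00:38 UTC − 1h45m = 22:53 local (rolling into the previous day, 30 March 2017).

22:53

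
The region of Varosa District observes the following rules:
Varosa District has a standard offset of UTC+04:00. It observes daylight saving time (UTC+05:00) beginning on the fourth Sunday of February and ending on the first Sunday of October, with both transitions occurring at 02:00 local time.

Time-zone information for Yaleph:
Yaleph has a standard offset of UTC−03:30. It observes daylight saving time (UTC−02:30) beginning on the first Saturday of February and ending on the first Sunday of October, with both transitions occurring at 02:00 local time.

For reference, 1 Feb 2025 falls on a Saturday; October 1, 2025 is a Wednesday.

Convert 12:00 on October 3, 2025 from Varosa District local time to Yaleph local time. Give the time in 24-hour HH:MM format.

04:30

1 February 2025 is a Saturday, so the first Sunday is February 2 and the fourth is February 23.
1 October 2025 is a Wednesday, so the first Sunday is October 5.
October 3, 2025 falls between 23 February and 5 October, so daylight saving is in effect and Varosa District is at UTC+05:00.
12:00 Varosa District − 5h = 07:00 UTC.
1 February 2025 is a Saturday, so the first Saturday is February 1.
1 October 2025 is a Wednesday, so the first Sunday is October 5.
At the standard offset (UTC−03:30), 07:00 UTC − 3h30m = 03:30 Yaleph standard time.
Daylight saving runs 1 February – 5 October; the standard-time date in Yaleph, October 3, 2025, is inside that window, so Yaleph is at UTC−02:30.
07:00 UTC − 2h30m = 04:30 Yaleph.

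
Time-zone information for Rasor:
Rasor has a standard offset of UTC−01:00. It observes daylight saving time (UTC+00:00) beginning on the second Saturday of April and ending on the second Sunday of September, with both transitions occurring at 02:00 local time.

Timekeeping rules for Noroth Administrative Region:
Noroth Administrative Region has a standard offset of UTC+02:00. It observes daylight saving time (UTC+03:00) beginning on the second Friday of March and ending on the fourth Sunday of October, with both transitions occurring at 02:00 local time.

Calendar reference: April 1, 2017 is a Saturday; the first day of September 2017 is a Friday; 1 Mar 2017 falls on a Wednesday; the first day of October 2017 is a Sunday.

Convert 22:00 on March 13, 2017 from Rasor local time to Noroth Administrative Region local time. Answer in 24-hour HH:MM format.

02:00

1 April 2017 is a Saturday, so the first Saturday is April 1 and the second is April 8.
1 September 2017 is a Friday, so the first Sunday is September 3 and the second is September 10.
March 13, 2017 is outside the daylight-saving period (8 April – 10 September), so Rasor is on standard time, UTC−01:00.
22:00 Rasor + 1h = 23:00 UTC.
1 March 2017 is a Wednesday, so the first Friday is March 3 and the second is March 10.
1 October 2017 is a Sunday, so the first Sunday is October 1 and the fourth is October 22.
At the standard offset (UTC+02:00), 23:00 UTC + 2h = 01:00 Noroth Administrative Region standard time (rolling into the next day, 14 March 2017).
Daylight saving runs 10 March – 22 October; the standard-time date in Noroth Administrative Region, March 14, 2017, is inside that window, so Noroth Administrative Region is at UTC+03:00.
23:00 UTC + 3h = 02:00 Noroth Administrative Region (rolling into the next day, 14 March 2017).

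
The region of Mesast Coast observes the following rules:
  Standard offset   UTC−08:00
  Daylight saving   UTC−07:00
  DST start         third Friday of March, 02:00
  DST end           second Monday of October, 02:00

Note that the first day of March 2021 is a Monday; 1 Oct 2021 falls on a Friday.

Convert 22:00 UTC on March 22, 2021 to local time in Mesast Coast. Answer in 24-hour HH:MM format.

1 March 2021 is a Monday, so the first Friday is March 5 and the third is March 19.
1 October 2021 is a Friday, so the first Monday is October 4 and the second is October 11.
At the standard offset (UTC−08:00), 22:00 UTC − 8h = 14:00 Mesast Coast standard time.
The standard-time date in Mesast Coast, March 22, 2021, falls between 19 March and 11 October, so daylight saving is in effect and Mesast Coast is at UTC−07:00.
22:00 UTC − 7h = 15:00 local.

15:00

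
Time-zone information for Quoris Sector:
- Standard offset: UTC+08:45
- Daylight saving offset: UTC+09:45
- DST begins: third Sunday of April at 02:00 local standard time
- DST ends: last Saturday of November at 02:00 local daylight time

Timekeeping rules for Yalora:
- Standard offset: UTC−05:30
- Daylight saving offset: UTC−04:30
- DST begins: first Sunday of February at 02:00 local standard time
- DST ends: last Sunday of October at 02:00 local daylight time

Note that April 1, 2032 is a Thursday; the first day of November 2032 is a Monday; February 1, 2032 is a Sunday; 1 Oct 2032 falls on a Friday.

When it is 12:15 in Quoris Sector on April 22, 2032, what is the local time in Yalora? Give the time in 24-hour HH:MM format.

22:00

1 April 2032 is a Thursday, so the first Sunday is April 4 and the third is April 18.
1 November 2032 is a Monday, so Saturdays fall on 6, 13, 20, 27; the last is November 27.
Daylight saving runs 18 April – 27 November; April 22, 2032 is inside that window, so Quoris Sector is at UTC+09:45.
12:15 Quoris Sector − 9h45m = 02:30 UTC.
1 February 2032 is a Sunday, so the first Sunday is February 1.
1 October 2032 is a Friday, so Sundays fall on 3, 10, 17, 24, 31; the last is October 31.
At the standard offset (UTC−05:30), 02:30 UTC − 5h30m = 21:00 Yalora standard time (rolling into the previous day, 21 April 2032).
Daylight saving runs 1 February – 31 October; the standard-time date in Yalora, April 21, 2032, is inside that window, so Yalora is at UTC−04:30.
02:30 UTC − 4h30m = 22:00 Yalora (rolling into the previous day, 21 April 2032).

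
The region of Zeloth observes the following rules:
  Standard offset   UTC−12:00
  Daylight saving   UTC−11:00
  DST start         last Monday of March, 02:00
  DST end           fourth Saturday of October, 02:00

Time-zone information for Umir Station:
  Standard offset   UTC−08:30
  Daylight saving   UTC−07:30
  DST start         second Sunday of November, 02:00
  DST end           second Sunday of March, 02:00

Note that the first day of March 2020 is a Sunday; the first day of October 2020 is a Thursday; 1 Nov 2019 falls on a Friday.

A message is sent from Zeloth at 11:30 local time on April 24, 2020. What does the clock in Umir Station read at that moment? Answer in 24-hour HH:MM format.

1 March 2020 is a Sunday, so Mondays fall on 2, 9, 16, 23, 30; the last is March 30.
1 October 2020 is a Thursday, so the first Saturday is October 3 and the fourth is October 24.
April 24, 2020 falls between 30 March and 24 October, so daylight saving is in effect and Zeloth is at UTC−11:00.
11:30 Zeloth + 11h = 22:30 UTC.
1 November 2019 is a Friday, so the first Sunday is November 3 and the second is November 10.
1 March 2020 is a Sunday, so the first Sunday is March 1 and the second is March 8.
At the standard offset (UTC−08:30), 22:30 UTC − 8h30m = 14:00 Umir Station standard time.
The standard-time date in Umir Station, April 24, 2020, is outside the daylight-saving period (10 November 2019 – 8 March 2020), so Umir Station is on standard time, UTC−08:30.
22:30 UTC − 8h30m = 14:00 Umir Station.

14:00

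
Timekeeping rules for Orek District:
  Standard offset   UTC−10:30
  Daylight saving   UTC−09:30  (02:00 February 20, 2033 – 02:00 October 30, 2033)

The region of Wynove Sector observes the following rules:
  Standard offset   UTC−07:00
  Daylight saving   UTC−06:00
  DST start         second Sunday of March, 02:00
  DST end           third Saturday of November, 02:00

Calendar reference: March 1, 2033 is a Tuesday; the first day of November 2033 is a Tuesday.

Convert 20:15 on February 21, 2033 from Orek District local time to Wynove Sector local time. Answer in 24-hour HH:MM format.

Daylight saving runs 20 February – 30 October; February 21, 2033 is inside that window, so Orek District is at UTC−09:30.
20:15 Orek District + 9h30m = 05:45 UTC (rolling into the next day, 22 February 2033).
1 March 2033 is a Tuesday, so the first Sunday is March 6 and the second is March 13.
1 November 2033 is a Tuesday, so the first Saturday is November 5 and the third is November 19.
At the standard offset (UTC−07:00), 05:45 UTC − 7h = 22:45 Wynove Sector standard time (rolling into the previous day, 21 February 2033).
The standard-time date in Wynove Sector, February 21, 2033, does not fall between 13 March and 19 November, so daylight saving is not in effect and Wynove Sector is at UTC−07:00.
05:45 UTC − 7h = 22:45 Wynove Sector (rolling into the previous day, 21 February 2033).

22:45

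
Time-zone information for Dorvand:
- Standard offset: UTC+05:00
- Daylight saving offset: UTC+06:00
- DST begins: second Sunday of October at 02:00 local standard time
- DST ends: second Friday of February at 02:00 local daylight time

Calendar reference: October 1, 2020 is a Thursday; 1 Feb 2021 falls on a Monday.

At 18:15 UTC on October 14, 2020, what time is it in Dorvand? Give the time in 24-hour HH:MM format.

1 October 2020 is a Thursday, so the first Sunday is October 4 and the second is October 11.
1 February 2021 is a Monday, so the first Friday is February 5 and the second is February 12.
At the standard offset (UTC+05:00), 18:15 UTC + 5h = 23:15 Dorvand standard time.
Daylight saving runs 11 October 2020 – 12 February 2021; the standard-time date in Dorvand, October 14, 2020, is inside that window, so Dorvand is at UTC+06:00.
18:15 UTC + 6h = 00:15 local (rolling into the next day, 15 October 2020).

00:15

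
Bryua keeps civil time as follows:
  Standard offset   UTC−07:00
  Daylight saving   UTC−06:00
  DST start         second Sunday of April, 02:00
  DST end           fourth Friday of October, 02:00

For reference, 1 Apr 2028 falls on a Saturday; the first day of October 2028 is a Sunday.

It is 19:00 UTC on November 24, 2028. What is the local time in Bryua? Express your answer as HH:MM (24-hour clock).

12:00

1 April 2028 is a Saturday, so the first Sunday is April 2 and the second is April 9.
1 October 2028 is a Sunday, so the first Friday is October 6 and the fourth is October 27.
At the standard offset (UTC−07:00), 19:00 UTC − 7h = 12:00 Bryua standard time.
The standard-time date in Bryua, November 24, 2028, is outside the daylight-saving period (9 April – 27 October), so Bryua is on standard time, UTC−07:00.
19:00 UTC − 7h = 12:00 local.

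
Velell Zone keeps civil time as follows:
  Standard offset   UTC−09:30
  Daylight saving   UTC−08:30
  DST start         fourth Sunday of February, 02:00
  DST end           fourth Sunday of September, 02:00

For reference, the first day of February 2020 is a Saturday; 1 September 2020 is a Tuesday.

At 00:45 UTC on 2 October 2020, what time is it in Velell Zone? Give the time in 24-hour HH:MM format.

15:15

1 February 2020 is a Saturday, so the first Sunday is February 2 and the fourth is February 23.
1 September 2020 is a Tuesday, so the first Sunday is September 6 and the fourth is September 27.
At the standard offset (UTC−09:30), 00:45 UTC − 9h30m = 15:15 Velell Zone standard time (rolling into the previous day, 1 October 2020).
The standard-time date in Velell Zone, 1 October 2020, does not fall between 23 February and 27 September, so daylight saving is not in effect and Velell Zone is at UTC−09:30.
00:45 UTC − 9h30m = 15:15 local (rolling into the previous day, 1 October 2020).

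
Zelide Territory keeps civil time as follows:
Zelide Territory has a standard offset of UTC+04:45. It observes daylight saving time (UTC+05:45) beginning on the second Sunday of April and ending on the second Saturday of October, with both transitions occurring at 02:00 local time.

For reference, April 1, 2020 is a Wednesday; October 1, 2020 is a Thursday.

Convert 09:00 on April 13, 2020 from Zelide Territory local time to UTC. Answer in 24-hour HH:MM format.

03:15

1 April 2020 is a Wednesday, so the first Sunday is April 5 and the second is April 12.
1 October 2020 is a Thursday, so the first Saturday is October 3 and the second is October 10.
April 13, 2020 falls between 12 April and 10 October, so daylight saving is in effect and Zelide Territory is at UTC+05:45.
09:00 local − 5h45m = 03:15 UTC.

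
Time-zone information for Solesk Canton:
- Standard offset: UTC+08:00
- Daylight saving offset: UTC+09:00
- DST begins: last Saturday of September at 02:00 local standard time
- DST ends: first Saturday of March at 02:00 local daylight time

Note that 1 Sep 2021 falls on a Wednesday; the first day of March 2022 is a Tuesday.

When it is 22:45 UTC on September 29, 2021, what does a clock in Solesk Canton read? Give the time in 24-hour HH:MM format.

07:45

1 September 2021 is a Wednesday, so Saturdays fall on 4, 11, 18, 25; the last is September 25.
1 March 2022 is a Tuesday, so the first Saturday is March 5.
At the standard offset (UTC+08:00), 22:45 UTC + 8h = 06:45 Solesk Canton standard time (rolling into the next day, 30 September 2021).
The standard-time date in Solesk Canton, September 30, 2021, falls between 25 September 2021 and 5 March 2022, so daylight saving is in effect and Solesk Canton is at UTC+09:00.
22:45 UTC + 9h = 07:45 local (rolling into the next day, 30 September 2021).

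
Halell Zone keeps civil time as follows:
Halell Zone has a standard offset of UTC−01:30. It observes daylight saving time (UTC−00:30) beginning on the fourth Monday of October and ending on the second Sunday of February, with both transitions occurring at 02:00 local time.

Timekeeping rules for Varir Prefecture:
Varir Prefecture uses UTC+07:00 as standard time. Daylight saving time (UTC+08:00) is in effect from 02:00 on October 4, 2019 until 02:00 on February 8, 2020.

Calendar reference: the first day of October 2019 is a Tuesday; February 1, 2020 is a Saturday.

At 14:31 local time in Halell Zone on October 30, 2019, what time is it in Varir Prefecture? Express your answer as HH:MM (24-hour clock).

1 October 2019 is a Tuesday, so the first Monday is October 7 and the fourth is October 28.
1 February 2020 is a Saturday, so the first Sunday is February 2 and the second is February 9.
Daylight saving runs 28 October 2019 – 9 February 2020; October 30, 2019 is inside that window, so Halell Zone is at UTC−00:30.
14:31 Halell Zone + 0h30m = 15:01 UTC.
At the standard offset (UTC+07:00), 15:01 UTC + 7h = 22:01 Varir Prefecture standard time.
The standard-time date in Varir Prefecture, October 30, 2019, falls between 4 October 2019 and 8 February 2020, so daylight saving is in effect and Varir Prefecture is at UTC+08:00.
15:01 UTC + 8h = 23:01 Varir Prefecture.

23:01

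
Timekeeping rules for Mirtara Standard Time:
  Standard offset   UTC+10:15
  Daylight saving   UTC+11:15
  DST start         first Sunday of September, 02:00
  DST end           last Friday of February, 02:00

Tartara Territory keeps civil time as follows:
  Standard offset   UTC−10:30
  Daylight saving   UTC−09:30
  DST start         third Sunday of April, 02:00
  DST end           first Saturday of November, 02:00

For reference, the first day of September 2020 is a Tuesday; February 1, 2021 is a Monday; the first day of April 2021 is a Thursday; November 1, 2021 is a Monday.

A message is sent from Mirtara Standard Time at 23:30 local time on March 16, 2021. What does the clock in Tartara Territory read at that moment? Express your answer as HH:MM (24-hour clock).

1 September 2020 is a Tuesday, so the first Sunday is September 6.
1 February 2021 is a Monday, so Fridays fall on 5, 12, 19, 26; the last is February 26.
March 16, 2021 is outside the daylight-saving period (6 September 2020 – 26 February 2021), so Mirtara Standard Time is on standard time, UTC+10:15.
23:30 Mirtara Standard Time − 10h15m = 13:15 UTC.
1 April 2021 is a Thursday, so the first Sunday is April 4 and the third is April 18.
1 November 2021 is a Monday, so the first Saturday is November 6.
At the standard offset (UTC−10:30), 13:15 UTC − 10h30m = 02:45 Tartara Territory standard time.
The standard-time date in Tartara Territory, March 16, 2021, does not fall between 18 April and 6 November, so daylight saving is not in effect and Tartara Territory is at UTC−10:30.
13:15 UTC − 10h30m = 02:45 Tartara Territory.

02:45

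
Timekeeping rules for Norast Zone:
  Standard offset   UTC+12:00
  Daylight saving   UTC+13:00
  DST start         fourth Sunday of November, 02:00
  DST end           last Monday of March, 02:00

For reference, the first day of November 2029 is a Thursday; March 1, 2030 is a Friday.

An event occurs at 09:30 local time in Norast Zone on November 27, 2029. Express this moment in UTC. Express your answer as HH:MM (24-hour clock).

1 November 2029 is a Thursday, so the first Sunday is November 4 and the fourth is November 25.
1 March 2030 is a Friday, so Mondays fall on 4, 11, 18, 25; the last is March 25.
November 27, 2029 falls between 25 November 2029 and 25 March 2030, so daylight saving is in effect and Norast Zone is at UTC+13:00.
09:30 local − 13h = 20:30 UTC (rolling into the previous day, 26 November 2029).

20:30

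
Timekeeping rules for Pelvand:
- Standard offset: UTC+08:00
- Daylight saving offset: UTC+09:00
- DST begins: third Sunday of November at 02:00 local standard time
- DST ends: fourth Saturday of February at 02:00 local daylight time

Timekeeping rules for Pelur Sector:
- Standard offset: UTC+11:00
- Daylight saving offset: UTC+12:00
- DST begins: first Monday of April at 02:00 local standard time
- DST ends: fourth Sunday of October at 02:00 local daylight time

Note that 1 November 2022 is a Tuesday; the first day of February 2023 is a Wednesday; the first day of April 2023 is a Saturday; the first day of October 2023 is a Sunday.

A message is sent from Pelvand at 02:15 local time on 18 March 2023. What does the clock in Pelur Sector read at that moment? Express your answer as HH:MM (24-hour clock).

05:15

1 November 2022 is a Tuesday, so the first Sunday is November 6 and the third is November 20.
1 February 2023 is a Wednesday, so the first Saturday is February 4 and the fourth is February 25.
Daylight saving runs 20 November 2022 – 25 February 2023; 18 March 2023 is outside that window, so Pelvand is on standard time at UTC+08:00.
02:15 Pelvand − 8h = 18:15 UTC (rolling into the previous day, 17 March 2023).
1 April 2023 is a Saturday, so the first Monday is April 3.
1 October 2023 is a Sunday, so the first Sunday is October 1 and the fourth is October 22.
At the standard offset (UTC+11:00), 18:15 UTC + 11h = 05:15 Pelur Sector standard time (rolling into the next day, 18 March 2023).
Daylight saving runs 3 April – 22 October; the standard-time date in Pelur Sector, 18 March 2023, is outside that window, so Pelur Sector is on standard time at UTC+11:00.
18:15 UTC + 11h = 05:15 Pelur Sector (rolling into the next day, 18 March 2023).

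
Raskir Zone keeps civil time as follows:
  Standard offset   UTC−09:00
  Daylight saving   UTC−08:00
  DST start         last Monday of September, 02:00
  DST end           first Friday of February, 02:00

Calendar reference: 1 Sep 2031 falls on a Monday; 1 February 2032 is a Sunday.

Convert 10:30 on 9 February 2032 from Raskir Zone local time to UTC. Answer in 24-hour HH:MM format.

19:30

1 September 2031 is a Monday, so Mondays fall on 1, 8, 15, 22, 29; the last is September 29.
1 February 2032 is a Sunday, so the first Friday is February 6.
9 February 2032 does not fall between 29 September 2031 and 6 February 2032, so daylight saving is not in effect and Raskir Zone is at UTC−09:00.
10:30 local + 9h = 19:30 UTC.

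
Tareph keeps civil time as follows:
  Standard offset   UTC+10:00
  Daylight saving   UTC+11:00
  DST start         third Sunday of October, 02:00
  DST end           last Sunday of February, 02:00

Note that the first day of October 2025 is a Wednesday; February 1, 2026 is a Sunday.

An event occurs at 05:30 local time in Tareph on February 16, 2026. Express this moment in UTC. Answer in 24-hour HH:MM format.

1 October 2025 is a Wednesday, so the first Sunday is October 5 and the third is October 19.
1 February 2026 is a Sunday, so Sundays fall on 1, 8, 15, 22; the last is February 22.
February 16, 2026 falls between 19 October 2025 and 22 February 2026, so daylight saving is in effect and Tareph is at UTC+11:00.
05:30 local − 11h = 18:30 UTC (rolling into the previous day, 15 February 2026).

18:30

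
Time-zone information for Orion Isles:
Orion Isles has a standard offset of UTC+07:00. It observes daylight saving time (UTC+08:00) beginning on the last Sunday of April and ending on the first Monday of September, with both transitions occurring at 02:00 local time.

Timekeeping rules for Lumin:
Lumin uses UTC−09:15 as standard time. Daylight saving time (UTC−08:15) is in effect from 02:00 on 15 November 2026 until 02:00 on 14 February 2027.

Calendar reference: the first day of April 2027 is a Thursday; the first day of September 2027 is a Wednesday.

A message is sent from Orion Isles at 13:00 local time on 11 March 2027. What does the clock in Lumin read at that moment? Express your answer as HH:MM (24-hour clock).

1 April 2027 is a Thursday, so Sundays fall on 4, 11, 18, 25; the last is April 25.
1 September 2027 is a Wednesday, so the first Monday is September 6.
Daylight saving runs 25 April – 6 September; 11 March 2027 is outside that window, so Orion Isles is on standard time at UTC+07:00.
13:00 Orion Isles − 7h = 06:00 UTC.
At the standard offset (UTC−09:15), 06:00 UTC − 9h15m = 20:45 Lumin standard time (rolling into the previous day, 10 March 2027).
The standard-time date in Lumin, 10 March 2027, is outside the daylight-saving period (15 November 2026 – 14 February 2027), so Lumin is on standard time, UTC−09:15.
06:00 UTC − 9h15m = 20:45 Lumin (rolling into the previous day, 10 March 2027).

20:45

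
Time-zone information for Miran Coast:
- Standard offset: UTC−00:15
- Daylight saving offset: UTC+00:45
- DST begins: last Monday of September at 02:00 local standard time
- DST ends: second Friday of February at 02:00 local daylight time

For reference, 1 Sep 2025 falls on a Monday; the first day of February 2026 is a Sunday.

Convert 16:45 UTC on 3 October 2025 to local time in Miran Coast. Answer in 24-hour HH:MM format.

1 September 2025 is a Monday, so Mondays fall on 1, 8, 15, 22, 29; the last is September 29.
1 February 2026 is a Sunday, so the first Friday is February 6 and the second is February 13.
At the standard offset (UTC−00:15), 16:45 UTC − 0h15m = 16:30 Miran Coast standard time.
The standard-time date in Miran Coast, 3 October 2025, falls between 29 September 2025 and 13 February 2026, so daylight saving is in effect and Miran Coast is at UTC+00:45.
16:45 UTC + 0h45m = 17:30 local.

17:30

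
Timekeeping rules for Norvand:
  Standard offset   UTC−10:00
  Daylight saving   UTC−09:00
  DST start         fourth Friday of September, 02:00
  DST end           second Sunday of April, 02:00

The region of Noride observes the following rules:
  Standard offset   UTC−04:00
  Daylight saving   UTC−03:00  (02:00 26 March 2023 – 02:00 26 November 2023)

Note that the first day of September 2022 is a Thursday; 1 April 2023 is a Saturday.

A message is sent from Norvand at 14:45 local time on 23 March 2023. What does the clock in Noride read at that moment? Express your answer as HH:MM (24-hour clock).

19:45

1 September 2022 is a Thursday, so the first Friday is September 2 and the fourth is September 23.
1 April 2023 is a Saturday, so the first Sunday is April 2 and the second is April 9.
23 March 2023 lies within the daylight-saving period (23 September 2022 – 9 April 2023), so Norvand is on daylight time, UTC−09:00.
14:45 Norvand + 9h = 23:45 UTC.
At the standard offset (UTC−04:00), 23:45 UTC − 4h = 19:45 Noride standard time.
The standard-time date in Noride, 23 March 2023, is outside the daylight-saving period (26 March – 26 November), so Noride is on standard time, UTC−04:00.
23:45 UTC − 4h = 19:45 Noride.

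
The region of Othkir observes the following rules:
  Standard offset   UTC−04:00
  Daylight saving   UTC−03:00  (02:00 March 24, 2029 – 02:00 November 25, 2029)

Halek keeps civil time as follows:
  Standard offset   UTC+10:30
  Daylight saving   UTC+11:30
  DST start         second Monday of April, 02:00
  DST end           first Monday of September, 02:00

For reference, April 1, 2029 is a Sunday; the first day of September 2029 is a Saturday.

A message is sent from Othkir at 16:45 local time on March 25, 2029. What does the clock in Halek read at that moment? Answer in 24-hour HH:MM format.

March 25, 2029 lies within the daylight-saving period (24 March – 25 November), so Othkir is on daylight time, UTC−03:00.
16:45 Othkir + 3h = 19:45 UTC.
1 April 2029 is a Sunday, so the first Monday is April 2 and the second is April 9.
1 September 2029 is a Saturday, so the first Monday is September 3.
At the standard offset (UTC+10:30), 19:45 UTC + 10h30m = 06:15 Halek standard time (rolling into the next day, 26 March 2029).
The standard-time date in Halek, March 26, 2029, does not fall between 9 April and 3 September, so daylight saving is not in effect and Halek is at UTC+10:30.
19:45 UTC + 10h30m = 06:15 Halek (rolling into the next day, 26 March 2029).

06:15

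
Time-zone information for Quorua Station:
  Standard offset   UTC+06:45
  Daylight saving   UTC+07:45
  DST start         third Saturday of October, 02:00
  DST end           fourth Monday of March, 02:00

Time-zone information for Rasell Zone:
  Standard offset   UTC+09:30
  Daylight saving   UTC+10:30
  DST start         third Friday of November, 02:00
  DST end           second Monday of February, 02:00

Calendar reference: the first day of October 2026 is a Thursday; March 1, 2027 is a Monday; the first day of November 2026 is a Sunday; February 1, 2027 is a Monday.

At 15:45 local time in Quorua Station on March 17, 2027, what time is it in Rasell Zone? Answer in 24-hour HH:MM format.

17:30

1 October 2026 is a Thursday, so the first Saturday is October 3 and the third is October 17.
1 March 2027 is a Monday, so the first Monday is March 1 and the fourth is March 22.
March 17, 2027 falls between 17 October 2026 and 22 March 2027, so daylight saving is in effect and Quorua Station is at UTC+07:45.
15:45 Quorua Station − 7h45m = 08:00 UTC.
1 November 2026 is a Sunday, so the first Friday is November 6 and the third is November 20.
1 February 2027 is a Monday, so the first Monday is February 1 and the second is February 8.
At the standard offset (UTC+09:30), 08:00 UTC + 9h30m = 17:30 Rasell Zone standard time.
The standard-time date in Rasell Zone, March 17, 2027, is outside the daylight-saving period (20 November 2026 – 8 February 2027), so Rasell Zone is on standard time, UTC+09:30.
08:00 UTC + 9h30m = 17:30 Rasell Zone.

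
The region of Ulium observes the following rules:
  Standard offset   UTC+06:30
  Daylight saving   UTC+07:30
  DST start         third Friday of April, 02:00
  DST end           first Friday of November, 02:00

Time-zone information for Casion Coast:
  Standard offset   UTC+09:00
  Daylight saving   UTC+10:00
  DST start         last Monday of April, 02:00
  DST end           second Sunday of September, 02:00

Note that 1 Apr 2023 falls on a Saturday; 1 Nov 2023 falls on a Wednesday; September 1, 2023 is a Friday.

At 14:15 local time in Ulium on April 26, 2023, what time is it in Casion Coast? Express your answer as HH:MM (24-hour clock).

16:45

1 April 2023 is a Saturday, so the first Friday is April 7 and the third is April 21.
1 November 2023 is a Wednesday, so the first Friday is November 3.
April 26, 2023 lies within the daylight-saving period (21 April – 3 November), so Ulium is on daylight time, UTC+07:30.
14:15 Ulium − 7h30m = 06:45 UTC.
1 April 2023 is a Saturday, so Mondays fall on 3, 10, 17, 24; the last is April 24.
1 September 2023 is a Friday, so the first Sunday is September 3 and the second is September 10.
At the standard offset (UTC+09:00), 06:45 UTC + 9h = 15:45 Casion Coast standard time.
The standard-time date in Casion Coast, April 26, 2023, lies within the daylight-saving period (24 April – 10 September), so Casion Coast is on daylight time, UTC+10:00.
06:45 UTC + 10h = 16:45 Casion Coast.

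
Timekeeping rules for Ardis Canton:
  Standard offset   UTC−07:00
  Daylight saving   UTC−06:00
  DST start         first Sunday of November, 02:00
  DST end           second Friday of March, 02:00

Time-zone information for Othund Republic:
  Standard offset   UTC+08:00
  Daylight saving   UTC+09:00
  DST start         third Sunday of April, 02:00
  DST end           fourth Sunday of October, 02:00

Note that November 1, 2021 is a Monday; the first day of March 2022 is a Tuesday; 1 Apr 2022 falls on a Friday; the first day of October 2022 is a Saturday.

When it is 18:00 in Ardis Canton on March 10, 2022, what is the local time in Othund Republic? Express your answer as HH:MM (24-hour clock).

08:00

1 November 2021 is a Monday, so the first Sunday is November 7.
1 March 2022 is a Tuesday, so the first Friday is March 4 and the second is March 11.
March 10, 2022 falls between 7 November 2021 and 11 March 2022, so daylight saving is in effect and Ardis Canton is at UTC−06:00.
18:00 Ardis Canton + 6h = 00:00 UTC (rolling into the next day, 11 March 2022).
1 April 2022 is a Friday, so the first Sunday is April 3 and the third is April 17.
1 October 2022 is a Saturday, so the first Sunday is October 2 and the fourth is October 23.
At the standard offset (UTC+08:00), 00:00 UTC + 8h = 08:00 Othund Republic standard time.
Daylight saving runs 17 April – 23 October; the standard-time date in Othund Republic, March 11, 2022, is outside that window, so Othund Republic is on standard time at UTC+08:00.
00:00 UTC + 8h = 08:00 Othund Republic.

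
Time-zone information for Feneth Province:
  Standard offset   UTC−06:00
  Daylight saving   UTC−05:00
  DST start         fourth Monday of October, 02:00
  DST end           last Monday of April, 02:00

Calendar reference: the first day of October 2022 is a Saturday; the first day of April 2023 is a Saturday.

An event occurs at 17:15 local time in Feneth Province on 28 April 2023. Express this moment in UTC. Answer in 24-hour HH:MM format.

23:15

1 October 2022 is a Saturday, so the first Monday is October 3 and the fourth is October 24.
1 April 2023 is a Saturday, so Mondays fall on 3, 10, 17, 24; the last is April 24.
Daylight saving runs 24 October 2022 – 24 April 2023; 28 April 2023 is outside that window, so Feneth Province is on standard time at UTC−06:00.
17:15 local + 6h = 23:15 UTC.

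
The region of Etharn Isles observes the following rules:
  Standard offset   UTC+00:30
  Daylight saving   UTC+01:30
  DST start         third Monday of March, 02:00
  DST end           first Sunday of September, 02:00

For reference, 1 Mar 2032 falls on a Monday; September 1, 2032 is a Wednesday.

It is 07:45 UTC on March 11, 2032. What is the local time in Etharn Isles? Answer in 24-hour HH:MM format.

1 March 2032 is a Monday, so the first Monday is March 1 and the third is March 15.
1 September 2032 is a Wednesday, so the first Sunday is September 5.
At the standard offset (UTC+00:30), 07:45 UTC + 0h30m = 08:15 Etharn Isles standard time.
Daylight saving runs 15 March – 5 September; the standard-time date in Etharn Isles, March 11, 2032, is outside that window, so Etharn Isles is on standard time at UTC+00:30.
07:45 UTC + 0h30m = 08:15 local.

08:15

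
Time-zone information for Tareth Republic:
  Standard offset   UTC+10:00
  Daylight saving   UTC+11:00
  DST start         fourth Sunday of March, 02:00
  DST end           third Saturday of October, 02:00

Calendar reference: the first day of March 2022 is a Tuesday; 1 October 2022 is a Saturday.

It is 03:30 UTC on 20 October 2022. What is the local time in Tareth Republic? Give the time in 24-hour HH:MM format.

1 March 2022 is a Tuesday, so the first Sunday is March 6 and the fourth is March 27.
1 October 2022 is a Saturday, so the first Saturday is October 1 and the third is October 15.
At the standard offset (UTC+10:00), 03:30 UTC + 10h = 13:30 Tareth Republic standard time.
The standard-time date in Tareth Republic, 20 October 2022, does not fall between 27 March and 15 October, so daylight saving is not in effect and Tareth Republic is at UTC+10:00.
03:30 UTC + 10h = 13:30 local.

13:30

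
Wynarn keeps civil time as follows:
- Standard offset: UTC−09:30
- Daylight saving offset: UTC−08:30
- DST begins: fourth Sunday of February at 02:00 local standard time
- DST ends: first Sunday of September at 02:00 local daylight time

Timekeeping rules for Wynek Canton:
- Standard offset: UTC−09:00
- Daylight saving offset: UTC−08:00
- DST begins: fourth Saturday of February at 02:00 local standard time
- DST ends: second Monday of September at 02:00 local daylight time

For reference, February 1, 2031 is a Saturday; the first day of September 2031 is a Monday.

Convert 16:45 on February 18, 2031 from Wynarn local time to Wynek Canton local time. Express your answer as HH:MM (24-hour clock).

1 February 2031 is a Saturday, so the first Sunday is February 2 and the fourth is February 23.
1 September 2031 is a Monday, so the first Sunday is September 7.
Daylight saving runs 23 February – 7 September; February 18, 2031 is outside that window, so Wynarn is on standard time at UTC−09:30.
16:45 Wynarn + 9h30m = 02:15 UTC (rolling into the next day, 19 February 2031).
1 February 2031 is a Saturday, so the first Saturday is February 1 and the fourth is February 22.
1 September 2031 is a Monday, so the first Monday is September 1 and the second is September 8.
At the standard offset (UTC−09:00), 02:15 UTC − 9h = 17:15 Wynek Canton standard time (rolling into the previous day, 18 February 2031).
The standard-time date in Wynek Canton, February 18, 2031, does not fall between 22 February and 8 September, so daylight saving is not in effect and Wynek Canton is at UTC−09:00.
02:15 UTC − 9h = 17:15 Wynek Canton (rolling into the previous day, 18 February 2031).

17:15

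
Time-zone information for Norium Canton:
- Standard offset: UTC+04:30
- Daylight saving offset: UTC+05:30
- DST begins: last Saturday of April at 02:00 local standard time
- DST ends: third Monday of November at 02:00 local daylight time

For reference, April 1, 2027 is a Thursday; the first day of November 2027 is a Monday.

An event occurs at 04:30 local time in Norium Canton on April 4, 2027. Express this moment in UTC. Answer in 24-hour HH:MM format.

1 April 2027 is a Thursday, so Saturdays fall on 3, 10, 17, 24; the last is April 24.
1 November 2027 is a Monday, so the first Monday is November 1 and the third is November 15.
April 4, 2027 is outside the daylight-saving period (24 April – 15 November), so Norium Canton is on standard time, UTC+04:30.
04:30 local − 4h30m = 00:00 UTC.

00:00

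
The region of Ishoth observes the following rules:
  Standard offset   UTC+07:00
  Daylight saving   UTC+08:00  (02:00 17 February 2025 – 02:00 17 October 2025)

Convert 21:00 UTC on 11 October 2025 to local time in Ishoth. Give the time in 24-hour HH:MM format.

05:00

At the standard offset (UTC+07:00), 21:00 UTC + 7h = 04:00 Ishoth standard time (rolling into the next day, 12 October 2025).
Daylight saving runs 17 February – 17 October; the standard-time date in Ishoth, 12 October 2025, is inside that window, so Ishoth is at UTC+08:00.
21:00 UTC + 8h = 05:00 local (rolling into the next day, 12 October 2025).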